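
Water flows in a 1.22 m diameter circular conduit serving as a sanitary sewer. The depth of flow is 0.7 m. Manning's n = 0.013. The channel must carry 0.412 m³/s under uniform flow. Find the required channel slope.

S = 0.00026

For a circular section of diameter D = 1.22 m at depth y = 0.7 m, the central angle is θ = 2 arccos(1 − 2y/D) = 3.438 rad. Then A = (D²/8)(θ − sin θ) = 0.6939 m² and P = Dθ/2 = 2.097 m.
Hydraulic radius R = A/P = 0.6939/2.097 = 0.3309 m.
From Manning's equation, S = [nQ / (1 A R^(2/3))]² = [0.013 × 0.412 / (1 × 0.6939 × 0.3309^(2/3))]² = 0.00026.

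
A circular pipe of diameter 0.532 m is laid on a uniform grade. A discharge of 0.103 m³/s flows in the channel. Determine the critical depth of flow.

At critical depth, Q² T / (g A³) = 1, i.e. A³/T = Q²/g = 0.103²/9.81 = 0.001081.
Trying y = 0.167 m: A³/T = 0.0004313 — low.
Trying y = 0.27 m: A³/T = 0.002732 — high.
Trying y = 0.212 m: A³/T = 0.001082 — close enough.

y_c = 0.212 m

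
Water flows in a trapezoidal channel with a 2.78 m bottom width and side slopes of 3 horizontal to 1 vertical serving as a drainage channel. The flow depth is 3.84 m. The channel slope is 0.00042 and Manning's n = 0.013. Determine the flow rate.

Q = 139 m³/s

With bottom width b = 2.78 m and side slope z = 3: A = (b + zy)y = (2.78 + 3×3.84)×3.84 = 54.91 m²; P = b + 2y√(1+z²) = 2.78 + 2×3.84×3.162 = 27.07 m.
Hydraulic radius R = A/P = 54.91/27.07 = 2.029 m.
Manning's equation: Q = (1/n) A R^(2/3) S^(1/2) = (1/0.013) × 54.91 × 2.029^(2/3) × 0.00042^(1/2) = 139 m³/s.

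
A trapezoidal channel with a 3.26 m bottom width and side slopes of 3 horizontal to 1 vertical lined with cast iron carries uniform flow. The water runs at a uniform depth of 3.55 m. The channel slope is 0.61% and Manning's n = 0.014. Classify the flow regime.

supercritical

With bottom width b = 3.26 m and side slope z = 3: A = (b + zy)y = (3.26 + 3×3.55)×3.55 = 49.38 m²; P = b + 2y√(1+z²) = 3.26 + 2×3.55×3.162 = 25.71 m.
Hydraulic radius R = A/P = 49.38/25.71 = 1.921 m.
V = (1/n) R^(2/3) √S = (1/0.014) × 1.921^(2/3) × √0.0061 = 8.619 m/s. Hydraulic depth D_h = A/T = 49.38/24.56 = 2.011 m.
Froude number Fr = V/√(g·D_h) = 8.619/√(9.81×2.011) = 1.94, which is greater than 1, so the flow is supercritical.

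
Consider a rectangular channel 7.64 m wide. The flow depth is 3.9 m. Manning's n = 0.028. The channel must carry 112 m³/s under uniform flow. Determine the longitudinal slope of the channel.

Flow area A = b·y = 7.64 × 3.9 = 29.8 m². Wetted perimeter P = b + 2y = 7.64 + 2×3.9 = 15.44 m.
Hydraulic radius R = A/P = 29.8/15.44 = 1.93 m.
From Manning's equation, S = [nQ / (1 A R^(2/3))]² = [0.028 × 112 / (1 × 29.8 × 1.93^(2/3))]² = 0.00461.

S = 0.00461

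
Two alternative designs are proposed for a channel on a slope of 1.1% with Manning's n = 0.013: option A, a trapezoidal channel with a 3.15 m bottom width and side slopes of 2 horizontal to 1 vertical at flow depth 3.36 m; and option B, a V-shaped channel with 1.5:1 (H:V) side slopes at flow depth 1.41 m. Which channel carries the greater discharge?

channel A

Channel A: With bottom width b = 3.15 m and side slope z = 2: A = (b + zy)y = (3.15 + 2×3.36)×3.36 = 33.16 m²; P = b + 2y√(1+z²) = 3.15 + 2×3.36×2.236 = 18.18 m. Hydraulic radius R = A/P = 33.16/18.18 = 1.825 m. Q_A = (1/0.013)·33.16·1.825^(2/3)·√0.011 = 399.5 m³/s.
Channel B: For a triangular section with side slope z = 1.5: A = zy² = 1.5×1.41² = 2.982 m²; P = 2y√(1+z²) = 2×1.41×1.803 = 5.084 m. Hydraulic radius R = A/P = 2.982/5.084 = 0.5866 m. Q_B = (1/0.013)·2.982·0.5866^(2/3)·√0.011 = 16.86 m³/s.
Q_A = 399.5 m³/s vs Q_B = 16.86 m³/s, so channel A carries more.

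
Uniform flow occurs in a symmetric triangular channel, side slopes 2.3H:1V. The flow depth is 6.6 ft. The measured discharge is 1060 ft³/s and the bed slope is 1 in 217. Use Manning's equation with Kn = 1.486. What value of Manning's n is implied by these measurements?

n = 0.0199

For a triangular section with side slope z = 2.3: A = zy² = 2.3×6.6² = 100.2 ft²; P = 2y√(1+z²) = 2×6.6×2.508 = 33.11 ft.
Hydraulic radius R = A/P = 100.2/33.11 = 3.026 ft.
Rearranging Manning's equation: n = (1.486/Q) A R^(2/3) S^(1/2) = (1.486/1060) × 100.2 × 3.026^(2/3) × √0.004608 = 0.0199.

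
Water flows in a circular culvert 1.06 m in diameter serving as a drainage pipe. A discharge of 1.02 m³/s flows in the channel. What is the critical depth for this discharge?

At critical depth, Q² T / (g A³) = 1, i.e. A³/T = Q²/g = 1.02²/9.81 = 0.1061.
At y = 0.427 m: A³/T = 0.03543 — low.
At y = 0.626 m: A³/T = 0.1531 — high.
At y = 0.569 m: A³/T = 0.1063 — ≈ 0.1061.

y_c = 0.569 m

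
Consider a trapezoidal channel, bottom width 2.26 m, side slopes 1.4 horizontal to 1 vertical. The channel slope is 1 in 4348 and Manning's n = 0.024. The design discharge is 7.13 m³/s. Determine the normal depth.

Manning's equation rearranged: A R^(2/3) = nQ / (1·√S) = 0.024 × 7.13 / (√0.00023) = 11.28.
Try y = 2.31 m: A R^(2/3) = 14.67 — too large.
Try y = 1.6 m: A R^(2/3) = 6.846 — too small.
Try y = 2.04 m: A R^(2/3) = 11.29 — ≈ 11.28.

y_n = 2.04 m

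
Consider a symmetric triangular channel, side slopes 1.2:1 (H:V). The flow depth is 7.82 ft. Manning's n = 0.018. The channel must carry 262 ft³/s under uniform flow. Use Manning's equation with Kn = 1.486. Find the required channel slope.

S = 0.000432

For a triangular section with side slope z = 1.2: A = zy² = 1.2×7.82² = 73.38 ft²; P = 2y√(1+z²) = 2×7.82×1.562 = 24.43 ft.
Hydraulic radius R = A/P = 73.38/24.43 = 3.004 ft.
From Manning's equation, S = [nQ / (1.486 A R^(2/3))]² = [0.018 × 262 / (1.486 × 73.38 × 3.004^(2/3))]² = 0.000432.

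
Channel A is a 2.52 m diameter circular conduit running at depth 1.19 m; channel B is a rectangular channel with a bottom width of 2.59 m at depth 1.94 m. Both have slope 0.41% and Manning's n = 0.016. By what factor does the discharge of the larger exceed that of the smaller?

Channel A: For a circular section of diameter D = 2.52 m at depth y = 1.19 m, the central angle is θ = 2 arccos(1 − 2y/D) = 3.03 rad. Then A = (D²/8)(θ − sin θ) = 2.317 m² and P = Dθ/2 = 3.818 m. Hydraulic radius R = A/P = 2.317/3.818 = 0.6069 m. Q_A = (1/0.016)·2.317·0.6069^(2/3)·√0.0041 = 6.648 m³/s.
Channel B: Flow area A = b·y = 2.59 × 1.94 = 5.025 m². Wetted perimeter P = b + 2y = 2.59 + 2×1.94 = 6.47 m. Hydraulic radius R = A/P = 5.025/6.47 = 0.7766 m. Q_B = (1/0.016)·5.025·0.7766^(2/3)·√0.0041 = 16.99 m³/s.
The larger discharge is 16.99 m³/s and the smaller is 6.648 m³/s; the ratio is 2.56.

2.56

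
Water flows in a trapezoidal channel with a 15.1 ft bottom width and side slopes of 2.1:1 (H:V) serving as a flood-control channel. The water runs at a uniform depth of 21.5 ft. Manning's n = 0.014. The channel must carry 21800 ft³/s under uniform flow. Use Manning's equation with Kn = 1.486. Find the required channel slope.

With bottom width b = 15.1 ft and side slope z = 2.1: A = (b + zy)y = (15.1 + 2.1×21.5)×21.5 = 1295 ft²; P = b + 2y√(1+z²) = 15.1 + 2×21.5×2.326 = 115.1 ft.
Hydraulic radius R = A/P = 1295/115.1 = 11.25 ft.
From Manning's equation, S = [nQ / (1.486 A R^(2/3))]² = [0.014 × 21800 / (1.486 × 1295 × 11.25^(2/3))]² = 0.000997.

S = 0.000997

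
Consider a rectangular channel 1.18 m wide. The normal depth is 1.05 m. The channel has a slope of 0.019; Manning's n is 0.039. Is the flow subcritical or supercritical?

subcritical

Flow area A = b·y = 1.18 × 1.05 = 1.239 m². Wetted perimeter P = b + 2y = 1.18 + 2×1.05 = 3.28 m.
Hydraulic radius R = A/P = 1.239/3.28 = 0.3777 m.
V = (1/n) R^(2/3) √S = (1/0.039) × 0.3777^(2/3) × √0.019 = 1.847 m/s. Hydraulic depth D_h = A/T = 1.239/1.18 = 1.05 m.
Froude number Fr = V/√(g·D_h) = 1.847/√(9.81×1.05) = 0.575, which is less than 1, so the flow is subcritical.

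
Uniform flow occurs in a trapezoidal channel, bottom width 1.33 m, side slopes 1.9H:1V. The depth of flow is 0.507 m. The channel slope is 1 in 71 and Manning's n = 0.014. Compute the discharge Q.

With bottom width b = 1.33 m and side slope z = 1.9: A = (b + zy)y = (1.33 + 1.9×0.507)×0.507 = 1.163 m²; P = b + 2y√(1+z²) = 1.33 + 2×0.507×2.147 = 3.507 m.
Hydraulic radius R = A/P = 1.163/3.507 = 0.3315 m.
Manning's equation: Q = (1/n) A R^(2/3) S^(1/2) = (1/0.014) × 1.163 × 0.3315^(2/3) × 0.01408^(1/2) = 4.72 m³/s.

Q = 4.72 m³/s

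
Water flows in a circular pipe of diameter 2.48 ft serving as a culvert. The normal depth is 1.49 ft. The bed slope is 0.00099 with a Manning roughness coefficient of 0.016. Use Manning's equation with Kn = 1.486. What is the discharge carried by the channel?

Q = 6.91 ft³/s

For a circular section of diameter D = 2.48 ft at depth y = 1.49 ft, the central angle is θ = 2 arccos(1 − 2y/D) = 3.548 rad. Then A = (D²/8)(θ − sin θ) = 3.031 ft² and P = Dθ/2 = 4.399 ft.
Hydraulic radius R = A/P = 3.031/4.399 = 0.689 ft.
Manning's equation: Q = (1.486/n) A R^(2/3) S^(1/2) = (1.486/0.016) × 3.031 × 0.689^(2/3) × 0.00099^(1/2) = 6.91 ft³/s.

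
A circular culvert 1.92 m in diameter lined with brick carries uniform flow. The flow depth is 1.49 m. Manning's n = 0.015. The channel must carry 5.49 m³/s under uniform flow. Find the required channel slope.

S = 0.0024

For a circular section of diameter D = 1.92 m at depth y = 1.49 m, the central angle is θ = 2 arccos(1 − 2y/D) = 4.311 rad. Then A = (D²/8)(θ − sin θ) = 2.411 m² and P = Dθ/2 = 4.139 m.
Hydraulic radius R = A/P = 2.411/4.139 = 0.5825 m.
From Manning's equation, S = [nQ / (1 A R^(2/3))]² = [0.015 × 5.49 / (1 × 2.411 × 0.5825^(2/3))]² = 0.0024.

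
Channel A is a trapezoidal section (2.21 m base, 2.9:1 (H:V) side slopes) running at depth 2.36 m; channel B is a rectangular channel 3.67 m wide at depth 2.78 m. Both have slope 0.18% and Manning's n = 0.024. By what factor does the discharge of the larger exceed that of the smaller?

2.31

Channel A: With bottom width b = 2.21 m and side slope z = 2.9: A = (b + zy)y = (2.21 + 2.9×2.36)×2.36 = 21.37 m²; P = b + 2y√(1+z²) = 2.21 + 2×2.36×3.068 = 16.69 m. Hydraulic radius R = A/P = 21.37/16.69 = 1.28 m. Q_A = (1/0.024)·21.37·1.28^(2/3)·√0.0018 = 44.54 m³/s.
Channel B: Flow area A = b·y = 3.67 × 2.78 = 10.2 m². Wetted perimeter P = b + 2y = 3.67 + 2×2.78 = 9.23 m. Hydraulic radius R = A/P = 10.2/9.23 = 1.105 m. Q_B = (1/0.024)·10.2·1.105^(2/3)·√0.0018 = 19.28 m³/s.
The larger discharge is 44.54 m³/s and the smaller is 19.28 m³/s; the ratio is 2.31.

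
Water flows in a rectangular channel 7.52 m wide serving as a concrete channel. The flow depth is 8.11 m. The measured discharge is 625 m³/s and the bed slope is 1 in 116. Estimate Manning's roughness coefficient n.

Flow area A = b·y = 7.52 × 8.11 = 60.99 m². Wetted perimeter P = b + 2y = 7.52 + 2×8.11 = 23.74 m.
Hydraulic radius R = A/P = 60.99/23.74 = 2.569 m.
Rearranging Manning's equation: n = (1/Q) A R^(2/3) S^(1/2) = (1/625) × 60.99 × 2.569^(2/3) × √0.008621 = 0.017.

n = 0.017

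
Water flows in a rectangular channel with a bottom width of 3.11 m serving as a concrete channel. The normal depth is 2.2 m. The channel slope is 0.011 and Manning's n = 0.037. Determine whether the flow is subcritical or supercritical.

subcritical

Flow area A = b·y = 3.11 × 2.2 = 6.842 m². Wetted perimeter P = b + 2y = 3.11 + 2×2.2 = 7.51 m.
Hydraulic radius R = A/P = 6.842/7.51 = 0.9111 m.
V = (1/n) R^(2/3) √S = (1/0.037) × 0.9111^(2/3) × √0.011 = 2.664 m/s. Hydraulic depth D_h = A/T = 6.842/3.11 = 2.2 m.
Froude number Fr = V/√(g·D_h) = 2.664/√(9.81×2.2) = 0.573, which is less than 1, so the flow is subcritical.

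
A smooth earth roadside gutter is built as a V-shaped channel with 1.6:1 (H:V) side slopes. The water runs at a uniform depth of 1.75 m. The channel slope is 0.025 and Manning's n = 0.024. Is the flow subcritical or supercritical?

For a triangular section with side slope z = 1.6: A = zy² = 1.6×1.75² = 4.9 m²; P = 2y√(1+z²) = 2×1.75×1.887 = 6.604 m.
Hydraulic radius R = A/P = 4.9/6.604 = 0.742 m.
V = (1/n) R^(2/3) √S = (1/0.024) × 0.742^(2/3) × √0.025 = 5.4 m/s. Hydraulic depth D_h = A/T = 4.9/5.6 = 0.875 m.
Froude number Fr = V/√(g·D_h) = 5.4/√(9.81×0.875) = 1.84, which is greater than 1, so the flow is supercritical.

supercritical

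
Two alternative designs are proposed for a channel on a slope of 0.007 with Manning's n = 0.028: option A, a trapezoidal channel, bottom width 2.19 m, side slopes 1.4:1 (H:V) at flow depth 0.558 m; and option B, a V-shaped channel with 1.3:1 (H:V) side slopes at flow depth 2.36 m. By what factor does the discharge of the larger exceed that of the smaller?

Channel A: With bottom width b = 2.19 m and side slope z = 1.4: A = (b + zy)y = (2.19 + 1.4×0.558)×0.558 = 1.658 m²; P = b + 2y√(1+z²) = 2.19 + 2×0.558×1.72 = 4.11 m. Hydraulic radius R = A/P = 1.658/4.11 = 0.4034 m. Q_A = (1/0.028)·1.658·0.4034^(2/3)·√0.007 = 2.705 m³/s.
Channel B: For a triangular section with side slope z = 1.3: A = zy² = 1.3×2.36² = 7.24 m²; P = 2y√(1+z²) = 2×2.36×1.64 = 7.741 m. Hydraulic radius R = A/P = 7.24/7.741 = 0.9353 m. Q_B = (1/0.028)·7.24·0.9353^(2/3)·√0.007 = 20.69 m³/s.
The larger discharge is 20.69 m³/s and the smaller is 2.705 m³/s; the ratio is 7.65.

7.65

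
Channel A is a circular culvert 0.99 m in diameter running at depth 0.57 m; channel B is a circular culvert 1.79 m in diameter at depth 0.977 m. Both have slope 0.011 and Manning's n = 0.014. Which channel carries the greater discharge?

Channel A: For a circular section of diameter D = 0.99 m at depth y = 0.57 m, the central angle is θ = 2 arccos(1 − 2y/D) = 3.446 rad. Then A = (D²/8)(θ − sin θ) = 0.4588 m² and P = Dθ/2 = 1.706 m. Hydraulic radius R = A/P = 0.4588/1.706 = 0.269 m. Q_A = (1/0.014)·0.4588·0.269^(2/3)·√0.011 = 1.432 m³/s.
Channel B: For a circular section of diameter D = 1.79 m at depth y = 0.977 m, the central angle is θ = 2 arccos(1 − 2y/D) = 3.325 rad. Then A = (D²/8)(θ − sin θ) = 1.405 m² and P = Dθ/2 = 2.976 m. Hydraulic radius R = A/P = 1.405/2.976 = 0.4721 m. Q_B = (1/0.014)·1.405·0.4721^(2/3)·√0.011 = 6.38 m³/s.
Q_A = 1.432 m³/s vs Q_B = 6.38 m³/s, so channel B carries more.

channel B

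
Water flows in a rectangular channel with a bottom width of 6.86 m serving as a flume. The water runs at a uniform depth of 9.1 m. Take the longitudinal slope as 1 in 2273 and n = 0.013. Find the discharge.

Flow area A = b·y = 6.86 × 9.1 = 62.43 m². Wetted perimeter P = b + 2y = 6.86 + 2×9.1 = 25.06 m.
Hydraulic radius R = A/P = 62.43/25.06 = 2.491 m.
Manning's equation: Q = (1/n) A R^(2/3) S^(1/2) = (1/0.013) × 62.43 × 2.491^(2/3) × 0.0004399^(1/2) = 185 m³/s.

Q = 185 m³/s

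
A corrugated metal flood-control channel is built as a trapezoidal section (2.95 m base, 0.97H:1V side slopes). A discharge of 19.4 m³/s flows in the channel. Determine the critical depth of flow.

y_c = 1.4 m

At critical depth, Q² T / (g A³) = 1, i.e. A³/T = Q²/g = 19.4²/9.81 = 38.36.
Try y = 1.6 m: A³/T = 61.74 — over.
Try y = 1.11 m: A³/T = 17.5 — short.
Try y = 1.4 m: A³/T = 38.72 — matches.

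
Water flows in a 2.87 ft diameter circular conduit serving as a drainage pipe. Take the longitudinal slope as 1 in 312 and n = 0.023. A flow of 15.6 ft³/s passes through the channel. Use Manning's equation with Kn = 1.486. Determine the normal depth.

Manning's equation rearranged: A R^(2/3) = nQ / (1.486·√S) = 0.023 × 15.6 / (1.486 × √0.003205) = 4.265.
Try y = 1.45 ft: A R^(2/3) = 2.638 — too small.
Try y = 2.34 ft: A R^(2/3) = 5.16 — too large.
Try y = 1.98 ft: A R^(2/3) = 4.258 — ≈ 4.265.

y_n = 1.98 ft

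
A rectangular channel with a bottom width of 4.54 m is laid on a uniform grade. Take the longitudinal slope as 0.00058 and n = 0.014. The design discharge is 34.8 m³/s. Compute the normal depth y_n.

y_n = 3.58 m

Manning's equation rearranged: A R^(2/3) = nQ / (1·√S) = 0.014 × 34.8 / (√0.00058) = 20.23.
Trying y = 4.45 m: A R^(2/3) = 26.51 — over.
Trying y = 2.93 m: A R^(2/3) = 15.67 — short.
Trying y = 3.58 m: A R^(2/3) = 20.24 — matches.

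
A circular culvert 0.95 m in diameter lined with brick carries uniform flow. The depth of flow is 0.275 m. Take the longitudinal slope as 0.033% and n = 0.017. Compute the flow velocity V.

For a circular section of diameter D = 0.95 m at depth y = 0.275 m, the central angle is θ = 2 arccos(1 − 2y/D) = 2.272 rad. Then A = (D²/8)(θ − sin θ) = 0.1702 m² and P = Dθ/2 = 1.079 m.
Hydraulic radius R = A/P = 0.1702/1.079 = 0.1577 m.
From Manning's equation, V = (1/n) R^(2/3) S^(1/2) = (1/0.017) × 0.1577^(2/3) × 0.00033^(1/2) = 0.312 m/s.

V = 0.312 m/s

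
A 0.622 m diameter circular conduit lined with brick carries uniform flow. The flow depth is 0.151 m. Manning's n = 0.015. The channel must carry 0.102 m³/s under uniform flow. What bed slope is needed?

For a circular section of diameter D = 0.622 m at depth y = 0.151 m, the central angle is θ = 2 arccos(1 − 2y/D) = 2.061 rad. Then A = (D²/8)(θ − sin θ) = 0.05699 m² and P = Dθ/2 = 0.6409 m.
Hydraulic radius R = A/P = 0.05699/0.6409 = 0.08892 m.
From Manning's equation, S = [nQ / (1 A R^(2/3))]² = [0.015 × 0.102 / (1 × 0.05699 × 0.08892^(2/3))]² = 0.0182.

S = 0.0182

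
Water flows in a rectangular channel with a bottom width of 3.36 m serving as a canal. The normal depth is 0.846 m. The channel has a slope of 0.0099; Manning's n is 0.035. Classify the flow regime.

subcritical

Flow area A = b·y = 3.36 × 0.846 = 2.843 m². Wetted perimeter P = b + 2y = 3.36 + 2×0.846 = 5.052 m.
Hydraulic radius R = A/P = 2.843/5.052 = 0.5627 m.
V = (1/n) R^(2/3) √S = (1/0.035) × 0.5627^(2/3) × √0.0099 = 1.938 m/s. Hydraulic depth D_h = A/T = 2.843/3.36 = 0.846 m.
Froude number Fr = V/√(g·D_h) = 1.938/√(9.81×0.846) = 0.673, which is less than 1, so the flow is subcritical.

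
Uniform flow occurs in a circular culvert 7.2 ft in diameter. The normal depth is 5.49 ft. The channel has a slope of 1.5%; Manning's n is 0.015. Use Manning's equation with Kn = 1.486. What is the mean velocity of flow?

For a circular section of diameter D = 7.2 ft at depth y = 5.49 ft, the central angle is θ = 2 arccos(1 − 2y/D) = 4.247 rad. Then A = (D²/8)(θ − sin θ) = 33.31 ft² and P = Dθ/2 = 15.29 ft.
Hydraulic radius R = A/P = 33.31/15.29 = 2.179 ft.
From Manning's equation, V = (1.486/n) R^(2/3) S^(1/2) = (1.486/0.015) × 2.179^(2/3) × 0.015^(1/2) = 20.4 ft/s.

V = 20.4 ft/s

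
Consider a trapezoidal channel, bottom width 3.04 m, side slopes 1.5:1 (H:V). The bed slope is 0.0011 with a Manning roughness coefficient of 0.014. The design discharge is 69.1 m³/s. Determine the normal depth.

Manning's equation rearranged: A R^(2/3) = nQ / (1·√S) = 0.014 × 69.1 / (√0.0011) = 29.17.
At y = 3.34 m: A R^(2/3) = 39.53 — over.
At y = 2.5 m: A R^(2/3) = 21.33 — short.
At y = 2.9 m: A R^(2/3) = 29.17 — ≈ 29.17.

y_n = 2.9 m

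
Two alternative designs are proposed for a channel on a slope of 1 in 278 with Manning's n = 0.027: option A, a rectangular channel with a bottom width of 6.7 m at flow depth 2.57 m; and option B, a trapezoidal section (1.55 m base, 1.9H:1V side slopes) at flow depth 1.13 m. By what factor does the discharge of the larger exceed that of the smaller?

7.03

Channel A: Flow area A = b·y = 6.7 × 2.57 = 17.22 m². Wetted perimeter P = b + 2y = 6.7 + 2×2.57 = 11.84 m. Hydraulic radius R = A/P = 17.22/11.84 = 1.454 m. Q_A = (1/0.027)·17.22·1.454^(2/3)·√0.003597 = 49.1 m³/s.
Channel B: With bottom width b = 1.55 m and side slope z = 1.9: A = (b + zy)y = (1.55 + 1.9×1.13)×1.13 = 4.178 m²; P = b + 2y√(1+z²) = 1.55 + 2×1.13×2.147 = 6.402 m. Hydraulic radius R = A/P = 4.178/6.402 = 0.6525 m. Q_B = (1/0.027)·4.178·0.6525^(2/3)·√0.003597 = 6.981 m³/s.
The larger discharge is 49.1 m³/s and the smaller is 6.981 m³/s; the ratio is 7.03.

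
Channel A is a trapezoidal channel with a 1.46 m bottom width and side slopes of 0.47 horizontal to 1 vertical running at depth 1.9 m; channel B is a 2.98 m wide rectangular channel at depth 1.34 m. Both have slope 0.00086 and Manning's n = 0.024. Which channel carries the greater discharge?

Channel A: With bottom width b = 1.46 m and side slope z = 0.47: A = (b + zy)y = (1.46 + 0.47×1.9)×1.9 = 4.471 m²; P = b + 2y√(1+z²) = 1.46 + 2×1.9×1.105 = 5.659 m. Hydraulic radius R = A/P = 4.471/5.659 = 0.79 m. Q_A = (1/0.024)·4.471·0.79^(2/3)·√0.00086 = 4.669 m³/s.
Channel B: Flow area A = b·y = 2.98 × 1.34 = 3.993 m². Wetted perimeter P = b + 2y = 2.98 + 2×1.34 = 5.66 m. Hydraulic radius R = A/P = 3.993/5.66 = 0.7055 m. Q_B = (1/0.024)·3.993·0.7055^(2/3)·√0.00086 = 3.867 m³/s.
Q_A = 4.669 m³/s vs Q_B = 3.867 m³/s, so channel A carries more.

channel A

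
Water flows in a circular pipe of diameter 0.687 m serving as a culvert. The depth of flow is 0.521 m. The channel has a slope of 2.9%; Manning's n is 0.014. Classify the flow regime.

For a circular section of diameter D = 0.687 m at depth y = 0.521 m, the central angle is θ = 2 arccos(1 − 2y/D) = 4.228 rad. Then A = (D²/8)(θ − sin θ) = 0.3016 m² and P = Dθ/2 = 1.452 m.
Hydraulic radius R = A/P = 0.3016/1.452 = 0.2077 m.
V = (1/n) R^(2/3) √S = (1/0.014) × 0.2077^(2/3) × √0.029 = 4.266 m/s. Hydraulic depth D_h = A/T = 0.3016/0.5882 = 0.5128 m.
Froude number Fr = V/√(g·D_h) = 4.266/√(9.81×0.5128) = 1.9, which is greater than 1, so the flow is supercritical.

supercritical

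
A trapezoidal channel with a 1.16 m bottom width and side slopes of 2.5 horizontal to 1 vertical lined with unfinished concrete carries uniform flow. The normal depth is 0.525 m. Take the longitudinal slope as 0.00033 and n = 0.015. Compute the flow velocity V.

V = 0.573 m/s

With bottom width b = 1.16 m and side slope z = 2.5: A = (b + zy)y = (1.16 + 2.5×0.525)×0.525 = 1.298 m²; P = b + 2y√(1+z²) = 1.16 + 2×0.525×2.693 = 3.987 m.
Hydraulic radius R = A/P = 1.298/3.987 = 0.3256 m.
From Manning's equation, V = (1/n) R^(2/3) S^(1/2) = (1/0.015) × 0.3256^(2/3) × 0.00033^(1/2) = 0.573 m/s.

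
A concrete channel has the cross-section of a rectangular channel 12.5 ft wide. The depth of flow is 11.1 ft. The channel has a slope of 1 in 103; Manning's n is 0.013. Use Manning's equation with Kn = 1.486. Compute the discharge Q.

Flow area A = b·y = 12.5 × 11.1 = 138.8 ft². Wetted perimeter P = b + 2y = 12.5 + 2×11.1 = 34.7 ft.
Hydraulic radius R = A/P = 138.8/34.7 = 3.999 ft.
Manning's equation: Q = (1.486/n) A R^(2/3) S^(1/2) = (1.486/0.013) × 138.8 × 3.999^(2/3) × 0.009709^(1/2) = 3940 ft³/s.

Q = 3940 ft³/s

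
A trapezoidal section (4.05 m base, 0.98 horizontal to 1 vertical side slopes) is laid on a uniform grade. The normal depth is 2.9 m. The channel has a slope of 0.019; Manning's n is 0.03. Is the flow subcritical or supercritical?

With bottom width b = 4.05 m and side slope z = 0.98: A = (b + zy)y = (4.05 + 0.98×2.9)×2.9 = 19.99 m²; P = b + 2y√(1+z²) = 4.05 + 2×2.9×1.4 = 12.17 m.
Hydraulic radius R = A/P = 19.99/12.17 = 1.642 m.
V = (1/n) R^(2/3) √S = (1/0.03) × 1.642^(2/3) × √0.019 = 6.395 m/s. Hydraulic depth D_h = A/T = 19.99/9.734 = 2.053 m.
Froude number Fr = V/√(g·D_h) = 6.395/√(9.81×2.053) = 1.42, which is greater than 1, so the flow is supercritical.

supercritical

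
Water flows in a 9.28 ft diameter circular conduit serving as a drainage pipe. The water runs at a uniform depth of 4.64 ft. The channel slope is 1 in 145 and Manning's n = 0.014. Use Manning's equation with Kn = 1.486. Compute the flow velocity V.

V = 15.4 ft/s

For a circular section of diameter D = 9.28 ft at depth y = 4.64 ft, the central angle is θ = 2 arccos(1 − 2y/D) = 3.142 rad. Then A = (D²/8)(θ − sin θ) = 33.82 ft² and P = Dθ/2 = 14.58 ft.
Hydraulic radius R = A/P = 33.82/14.58 = 2.32 ft.
From Manning's equation, V = (1.486/n) R^(2/3) S^(1/2) = (1.486/0.014) × 2.32^(2/3) × 0.006897^(1/2) = 15.4 ft/s.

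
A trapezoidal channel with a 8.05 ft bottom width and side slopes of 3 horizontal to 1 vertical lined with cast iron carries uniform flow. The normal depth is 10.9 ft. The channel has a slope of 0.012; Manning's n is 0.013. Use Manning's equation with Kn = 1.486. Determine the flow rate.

Q = 17900 ft³/s

With bottom width b = 8.05 ft and side slope z = 3: A = (b + zy)y = (8.05 + 3×10.9)×10.9 = 444.2 ft²; P = b + 2y√(1+z²) = 8.05 + 2×10.9×3.162 = 76.99 ft.
Hydraulic radius R = A/P = 444.2/76.99 = 5.769 ft.
Manning's equation: Q = (1.486/n) A R^(2/3) S^(1/2) = (1.486/0.013) × 444.2 × 5.769^(2/3) × 0.012^(1/2) = 17900 ft³/s.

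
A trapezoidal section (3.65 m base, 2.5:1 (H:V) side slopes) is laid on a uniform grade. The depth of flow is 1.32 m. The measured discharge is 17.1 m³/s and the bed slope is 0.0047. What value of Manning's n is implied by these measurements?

With bottom width b = 3.65 m and side slope z = 2.5: A = (b + zy)y = (3.65 + 2.5×1.32)×1.32 = 9.174 m²; P = b + 2y√(1+z²) = 3.65 + 2×1.32×2.693 = 10.76 m.
Hydraulic radius R = A/P = 9.174/10.76 = 0.8527 m.
Rearranging Manning's equation: n = (1/Q) A R^(2/3) S^(1/2) = (1/17.1) × 9.174 × 0.8527^(2/3) × √0.0047 = 0.0331.

n = 0.0331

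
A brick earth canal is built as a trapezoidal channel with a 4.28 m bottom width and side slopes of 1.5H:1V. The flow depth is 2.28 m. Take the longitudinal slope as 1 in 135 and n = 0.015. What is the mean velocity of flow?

V = 7.2 m/s

With bottom width b = 4.28 m and side slope z = 1.5: A = (b + zy)y = (4.28 + 1.5×2.28)×2.28 = 17.56 m²; P = b + 2y√(1+z²) = 4.28 + 2×2.28×1.803 = 12.5 m.
Hydraulic radius R = A/P = 17.56/12.5 = 1.404 m.
From Manning's equation, V = (1/n) R^(2/3) S^(1/2) = (1/0.015) × 1.404^(2/3) × 0.007407^(1/2) = 7.2 m/s.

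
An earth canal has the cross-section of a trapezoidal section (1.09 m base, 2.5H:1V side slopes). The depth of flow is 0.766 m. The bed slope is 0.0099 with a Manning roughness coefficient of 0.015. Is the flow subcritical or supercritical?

With bottom width b = 1.09 m and side slope z = 2.5: A = (b + zy)y = (1.09 + 2.5×0.766)×0.766 = 2.302 m²; P = b + 2y√(1+z²) = 1.09 + 2×0.766×2.693 = 5.215 m.
Hydraulic radius R = A/P = 2.302/5.215 = 0.4414 m.
V = (1/n) R^(2/3) √S = (1/0.015) × 0.4414^(2/3) × √0.0099 = 3.845 m/s. Hydraulic depth D_h = A/T = 2.302/4.92 = 0.4679 m.
Froude number Fr = V/√(g·D_h) = 3.845/√(9.81×0.4679) = 1.79, which is greater than 1, so the flow is supercritical.

supercritical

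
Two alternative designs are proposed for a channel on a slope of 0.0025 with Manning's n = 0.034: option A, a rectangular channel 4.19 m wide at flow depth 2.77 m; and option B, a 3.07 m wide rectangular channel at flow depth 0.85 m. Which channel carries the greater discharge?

channel A

Channel A: Flow area A = b·y = 4.19 × 2.77 = 11.61 m². Wetted perimeter P = b + 2y = 4.19 + 2×2.77 = 9.73 m. Hydraulic radius R = A/P = 11.61/9.73 = 1.193 m. Q_A = (1/0.034)·11.61·1.193^(2/3)·√0.0025 = 19.2 m³/s.
Channel B: Flow area A = b·y = 3.07 × 0.85 = 2.609 m². Wetted perimeter P = b + 2y = 3.07 + 2×0.85 = 4.77 m. Hydraulic radius R = A/P = 2.609/4.77 = 0.5471 m. Q_B = (1/0.034)·2.609·0.5471^(2/3)·√0.0025 = 2.567 m³/s.
Q_A = 19.2 m³/s vs Q_B = 2.567 m³/s, so channel A carries more.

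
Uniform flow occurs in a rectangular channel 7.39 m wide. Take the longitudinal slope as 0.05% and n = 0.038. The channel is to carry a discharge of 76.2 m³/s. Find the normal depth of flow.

y_n = 9.19 m

Manning's equation rearranged: A R^(2/3) = nQ / (1·√S) = 0.038 × 76.2 / (√0.0005) = 129.5.
Try y = 8.07 m: A R^(2/3) = 110.9 — too small.
Try y = 10 m: A R^(2/3) = 143.2 — too large.
Try y = 9.19 m: A R^(2/3) = 129.6 — matches.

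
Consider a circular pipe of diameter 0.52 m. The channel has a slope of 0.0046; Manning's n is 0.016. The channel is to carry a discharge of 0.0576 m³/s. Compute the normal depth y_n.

y_n = 0.177 m

Manning's equation rearranged: A R^(2/3) = nQ / (1·√S) = 0.016 × 0.0576 / (√0.0046) = 0.01359.
Try y = 0.152 m: A R^(2/3) = 0.01015 — low.
Try y = 0.194 m: A R^(2/3) = 0.01615 — high.
Try y = 0.177 m: A R^(2/3) = 0.0136 — close enough.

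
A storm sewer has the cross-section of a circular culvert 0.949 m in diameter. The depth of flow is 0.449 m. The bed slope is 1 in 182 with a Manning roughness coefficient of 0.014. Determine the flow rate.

Q = 0.653 m³/s

For a circular section of diameter D = 0.949 m at depth y = 0.449 m, the central angle is θ = 2 arccos(1 − 2y/D) = 3.034 rad. Then A = (D²/8)(θ − sin θ) = 0.3295 m² and P = Dθ/2 = 1.44 m.
Hydraulic radius R = A/P = 0.3295/1.44 = 0.2289 m.
Manning's equation: Q = (1/n) A R^(2/3) S^(1/2) = (1/0.014) × 0.3295 × 0.2289^(2/3) × 0.005495^(1/2) = 0.653 m³/s.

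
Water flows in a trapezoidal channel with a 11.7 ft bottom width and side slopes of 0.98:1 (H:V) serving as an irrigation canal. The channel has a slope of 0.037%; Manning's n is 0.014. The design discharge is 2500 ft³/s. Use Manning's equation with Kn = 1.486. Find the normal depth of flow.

y_n = 13.6 ft

Manning's equation rearranged: A R^(2/3) = nQ / (1.486·√S) = 0.014 × 2500 / (1.486 × √0.00037) = 1224.
At y = 11.7 ft: A R^(2/3) = 904.5 — low.
At y = 15.8 ft: A R^(2/3) = 1672 — high.
At y = 13.6 ft: A R^(2/3) = 1226 — ≈ 1224.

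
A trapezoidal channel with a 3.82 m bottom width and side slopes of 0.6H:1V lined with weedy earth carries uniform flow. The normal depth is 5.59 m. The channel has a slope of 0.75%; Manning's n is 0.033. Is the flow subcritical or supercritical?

With bottom width b = 3.82 m and side slope z = 0.6: A = (b + zy)y = (3.82 + 0.6×5.59)×5.59 = 40.1 m²; P = b + 2y√(1+z²) = 3.82 + 2×5.59×1.166 = 16.86 m.
Hydraulic radius R = A/P = 40.1/16.86 = 2.379 m.
V = (1/n) R^(2/3) √S = (1/0.033) × 2.379^(2/3) × √0.0075 = 4.677 m/s. Hydraulic depth D_h = A/T = 40.1/10.53 = 3.809 m.
Froude number Fr = V/√(g·D_h) = 4.677/√(9.81×3.809) = 0.765, which is less than 1, so the flow is subcritical.

subcritical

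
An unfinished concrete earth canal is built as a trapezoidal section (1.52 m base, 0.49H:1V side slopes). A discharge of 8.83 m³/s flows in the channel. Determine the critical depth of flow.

At critical depth, Q² T / (g A³) = 1, i.e. A³/T = Q²/g = 8.83²/9.81 = 7.948.
At y = 0.911 m: A³/T = 2.383 — low.
At y = 1.48 m: A³/T = 12.35 — high.
At y = 1.3 m: A³/T = 7.891 — ≈ 7.948.

y_c = 1.3 m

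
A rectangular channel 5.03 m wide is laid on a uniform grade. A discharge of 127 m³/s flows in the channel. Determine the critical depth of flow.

y_c = 4.02 m

For a rectangular channel, critical depth y_c = (q²/g)^(1/3) where q = Q/b = 127/5.03 = 25.25 m²/s.
So y_c = (25.25²/9.81)^(1/3) = 4.02 m.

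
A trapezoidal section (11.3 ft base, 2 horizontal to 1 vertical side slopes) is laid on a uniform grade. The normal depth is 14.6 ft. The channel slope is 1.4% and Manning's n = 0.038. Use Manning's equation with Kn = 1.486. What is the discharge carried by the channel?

Q = 10700 ft³/s

With bottom width b = 11.3 ft and side slope z = 2: A = (b + zy)y = (11.3 + 2×14.6)×14.6 = 591.3 ft²; P = b + 2y√(1+z²) = 11.3 + 2×14.6×2.236 = 76.59 ft.
Hydraulic radius R = A/P = 591.3/76.59 = 7.72 ft.
Manning's equation: Q = (1.486/n) A R^(2/3) S^(1/2) = (1.486/0.038) × 591.3 × 7.72^(2/3) × 0.014^(1/2) = 10700 ft³/s.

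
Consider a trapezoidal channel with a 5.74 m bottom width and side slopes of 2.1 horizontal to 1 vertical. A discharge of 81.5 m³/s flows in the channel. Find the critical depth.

At critical depth, Q² T / (g A³) = 1, i.e. A³/T = Q²/g = 81.5²/9.81 = 677.1.
Try y = 2.47 m: A³/T = 1220 — high.
Try y = 2.11 m: A³/T = 676.9 — close enough.

y_c = 2.11 m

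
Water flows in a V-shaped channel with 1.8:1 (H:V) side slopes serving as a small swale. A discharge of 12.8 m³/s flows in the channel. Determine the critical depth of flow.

At critical depth, Q² T / (g A³) = 1, i.e. A³/T = Q²/g = 12.8²/9.81 = 16.7.
At y = 1.94 m: A³/T = 44.52 — too large.
At y = 1.19 m: A³/T = 3.866 — too small.
At y = 1.59 m: A³/T = 16.46 — matches.

y_c = 1.59 m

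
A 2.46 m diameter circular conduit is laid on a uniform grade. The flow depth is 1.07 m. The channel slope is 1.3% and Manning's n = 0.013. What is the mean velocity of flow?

V = 5.96 m/s

For a circular section of diameter D = 2.46 m at depth y = 1.07 m, the central angle is θ = 2 arccos(1 − 2y/D) = 2.881 rad. Then A = (D²/8)(θ − sin θ) = 1.984 m² and P = Dθ/2 = 3.543 m.
Hydraulic radius R = A/P = 1.984/3.543 = 0.5599 m.
From Manning's equation, V = (1/n) R^(2/3) S^(1/2) = (1/0.013) × 0.5599^(2/3) × 0.013^(1/2) = 5.96 m/s.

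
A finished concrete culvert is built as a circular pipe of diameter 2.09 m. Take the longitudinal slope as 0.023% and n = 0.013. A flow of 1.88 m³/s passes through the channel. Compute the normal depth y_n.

Manning's equation rearranged: A R^(2/3) = nQ / (1·√S) = 0.013 × 1.88 / (√0.00023) = 1.612.
Try y = 1.49 m: A R^(2/3) = 1.908 — too large.
Try y = 0.927 m: A R^(2/3) = 0.9036 — too small.
Try y = 1.32 m: A R^(2/3) = 1.615 — matches.

y_n = 1.32 m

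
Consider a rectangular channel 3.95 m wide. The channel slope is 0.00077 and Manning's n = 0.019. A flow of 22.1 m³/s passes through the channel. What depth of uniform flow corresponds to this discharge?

y_n = 3.32 m

Manning's equation rearranged: A R^(2/3) = nQ / (1·√S) = 0.019 × 22.1 / (√0.00077) = 15.13.
Try y = 3.73 m: A R^(2/3) = 17.47 — over.
Try y = 3.32 m: A R^(2/3) = 15.12 — matches.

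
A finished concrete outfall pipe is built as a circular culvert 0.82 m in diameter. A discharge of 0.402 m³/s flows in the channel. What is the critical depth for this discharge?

y_c = 0.378 m

At critical depth, Q² T / (g A³) = 1, i.e. A³/T = Q²/g = 0.402²/9.81 = 0.01647.
At y = 0.422 m: A³/T = 0.02507 — high.
At y = 0.31 m: A³/T = 0.00769 — low.
At y = 0.378 m: A³/T = 0.01646 — close enough.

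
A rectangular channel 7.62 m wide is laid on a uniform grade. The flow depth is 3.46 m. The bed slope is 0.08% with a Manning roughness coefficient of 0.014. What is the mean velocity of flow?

Flow area A = b·y = 7.62 × 3.46 = 26.37 m². Wetted perimeter P = b + 2y = 7.62 + 2×3.46 = 14.54 m.
Hydraulic radius R = A/P = 26.37/14.54 = 1.813 m.
From Manning's equation, V = (1/n) R^(2/3) S^(1/2) = (1/0.014) × 1.813^(2/3) × 0.0008^(1/2) = 3 m/s.

V = 3 m/s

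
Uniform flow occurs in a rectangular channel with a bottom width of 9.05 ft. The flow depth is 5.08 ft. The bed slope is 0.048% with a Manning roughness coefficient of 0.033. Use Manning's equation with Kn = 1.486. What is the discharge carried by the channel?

Flow area A = b·y = 9.05 × 5.08 = 45.97 ft². Wetted perimeter P = b + 2y = 9.05 + 2×5.08 = 19.21 ft.
Hydraulic radius R = A/P = 45.97/19.21 = 2.393 ft.
Manning's equation: Q = (1.486/n) A R^(2/3) S^(1/2) = (1.486/0.033) × 45.97 × 2.393^(2/3) × 0.00048^(1/2) = 81.2 ft³/s.

Q = 81.2 ft³/s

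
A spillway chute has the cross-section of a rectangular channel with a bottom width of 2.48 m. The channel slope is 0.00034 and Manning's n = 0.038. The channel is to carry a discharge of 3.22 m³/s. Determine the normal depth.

Manning's equation rearranged: A R^(2/3) = nQ / (1·√S) = 0.038 × 3.22 / (√0.00034) = 6.636.
At y = 2.35 m: A R^(2/3) = 5.071 — low.
At y = 3.48 m: A R^(2/3) = 8.13 — high.
At y = 2.93 m: A R^(2/3) = 6.629 — ≈ 6.636.

y_n = 2.93 m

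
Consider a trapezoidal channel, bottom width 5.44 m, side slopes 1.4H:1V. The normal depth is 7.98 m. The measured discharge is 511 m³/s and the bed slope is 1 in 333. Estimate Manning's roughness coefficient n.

With bottom width b = 5.44 m and side slope z = 1.4: A = (b + zy)y = (5.44 + 1.4×7.98)×7.98 = 132.6 m²; P = b + 2y√(1+z²) = 5.44 + 2×7.98×1.72 = 32.9 m.
Hydraulic radius R = A/P = 132.6/32.9 = 4.029 m.
Rearranging Manning's equation: n = (1/Q) A R^(2/3) S^(1/2) = (1/511) × 132.6 × 4.029^(2/3) × √0.003003 = 0.036.

n = 0.036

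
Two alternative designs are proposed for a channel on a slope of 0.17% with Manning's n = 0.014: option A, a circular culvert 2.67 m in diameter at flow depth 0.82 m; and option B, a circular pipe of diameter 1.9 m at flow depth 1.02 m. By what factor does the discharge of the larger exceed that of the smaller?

Channel A: For a circular section of diameter D = 2.67 m at depth y = 0.82 m, the central angle is θ = 2 arccos(1 − 2y/D) = 2.35 rad. Then A = (D²/8)(θ − sin θ) = 1.459 m² and P = Dθ/2 = 3.137 m. Hydraulic radius R = A/P = 1.459/3.137 = 0.4653 m. Q_A = (1/0.014)·1.459·0.4653^(2/3)·√0.0017 = 2.581 m³/s.
Channel B: For a circular section of diameter D = 1.9 m at depth y = 1.02 m, the central angle is θ = 2 arccos(1 − 2y/D) = 3.289 rad. Then A = (D²/8)(θ − sin θ) = 1.551 m² and P = Dθ/2 = 3.125 m. Hydraulic radius R = A/P = 1.551/3.125 = 0.4962 m. Q_B = (1/0.014)·1.551·0.4962^(2/3)·√0.0017 = 2.862 m³/s.
The larger discharge is 2.862 m³/s and the smaller is 2.581 m³/s; the ratio is 1.11.

1.11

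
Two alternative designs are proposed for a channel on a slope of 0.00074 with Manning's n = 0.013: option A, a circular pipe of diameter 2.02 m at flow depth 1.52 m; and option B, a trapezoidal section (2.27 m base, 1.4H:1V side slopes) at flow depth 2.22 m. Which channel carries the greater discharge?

Channel A: For a circular section of diameter D = 2.02 m at depth y = 1.52 m, the central angle is θ = 2 arccos(1 − 2y/D) = 4.2 rad. Then A = (D²/8)(θ − sin θ) = 2.587 m² and P = Dθ/2 = 4.242 m. Hydraulic radius R = A/P = 2.587/4.242 = 0.6098 m. Q_A = (1/0.013)·2.587·0.6098^(2/3)·√0.00074 = 3.893 m³/s.
Channel B: With bottom width b = 2.27 m and side slope z = 1.4: A = (b + zy)y = (2.27 + 1.4×2.22)×2.22 = 11.94 m²; P = b + 2y√(1+z²) = 2.27 + 2×2.22×1.72 = 9.909 m. Hydraulic radius R = A/P = 11.94/9.909 = 1.205 m. Q_B = (1/0.013)·11.94·1.205^(2/3)·√0.00074 = 28.29 m³/s.
Q_A = 3.893 m³/s vs Q_B = 28.29 m³/s, so channel B carries more.

channel B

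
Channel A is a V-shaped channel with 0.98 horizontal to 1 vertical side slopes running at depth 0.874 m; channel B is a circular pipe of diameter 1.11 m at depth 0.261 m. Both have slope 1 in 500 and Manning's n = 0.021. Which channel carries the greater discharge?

Channel A: For a triangular section with side slope z = 0.98: A = zy² = 0.98×0.874² = 0.7486 m²; P = 2y√(1+z²) = 2×0.874×1.4 = 2.447 m. Hydraulic radius R = A/P = 0.7486/2.447 = 0.3059 m. Q_A = (1/0.021)·0.7486·0.3059^(2/3)·√0.002 = 0.7237 m³/s.
Channel B: For a circular section of diameter D = 1.11 m at depth y = 0.261 m, the central angle is θ = 2 arccos(1 − 2y/D) = 2.025 rad. Then A = (D²/8)(θ − sin θ) = 0.1735 m² and P = Dθ/2 = 1.124 m. Hydraulic radius R = A/P = 0.1735/1.124 = 0.1544 m. Q_B = (1/0.021)·0.1735·0.1544^(2/3)·√0.002 = 0.1063 m³/s.
Q_A = 0.7237 m³/s vs Q_B = 0.1063 m³/s, so channel A carries more.

channel A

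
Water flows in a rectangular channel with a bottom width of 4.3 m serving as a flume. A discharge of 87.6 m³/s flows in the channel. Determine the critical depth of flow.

y_c = 3.48 m

For a rectangular channel, critical depth y_c = (q²/g)^(1/3) where q = Q/b = 87.6/4.3 = 20.37 m²/s.
So y_c = (20.37²/9.81)^(1/3) = 3.48 m.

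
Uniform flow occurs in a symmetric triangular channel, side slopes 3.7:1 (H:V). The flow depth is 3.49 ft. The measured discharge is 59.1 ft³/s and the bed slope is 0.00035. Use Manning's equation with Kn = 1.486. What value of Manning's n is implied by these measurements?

For a triangular section with side slope z = 3.7: A = zy² = 3.7×3.49² = 45.07 ft²; P = 2y√(1+z²) = 2×3.49×3.833 = 26.75 ft.
Hydraulic radius R = A/P = 45.07/26.75 = 1.685 ft.
Rearranging Manning's equation: n = (1.486/Q) A R^(2/3) S^(1/2) = (1.486/59.1) × 45.07 × 1.685^(2/3) × √0.00035 = 0.03.

n = 0.03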